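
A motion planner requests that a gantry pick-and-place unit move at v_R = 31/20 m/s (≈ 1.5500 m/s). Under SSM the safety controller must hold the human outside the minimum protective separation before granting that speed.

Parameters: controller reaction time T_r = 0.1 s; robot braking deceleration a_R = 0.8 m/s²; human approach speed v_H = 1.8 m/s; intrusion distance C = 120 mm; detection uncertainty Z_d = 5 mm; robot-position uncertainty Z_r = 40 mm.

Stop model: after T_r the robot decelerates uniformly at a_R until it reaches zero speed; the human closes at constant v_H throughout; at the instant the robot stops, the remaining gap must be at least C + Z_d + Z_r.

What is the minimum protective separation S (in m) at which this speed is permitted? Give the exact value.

S_min = 3513/640 m = 5.4891 m

T_s = v_R/a_R = (31/20)/(4/5) = 1.9375 s
robot in T_r: 1.5500·0.1000 = 0.1550 m
braking distance = 1.5500²/(2·0.8000) = 1.5016 m
human over T_r+T_s: 1.8000·(0.1000+1.9375) = 3.6675 m
margins: 0.1200+0.0050+0.0400 = 0.1650 m
S_min ≈ 0.1550+1.5016+3.6675+0.1650  ⇒  S_min = 3513/640 m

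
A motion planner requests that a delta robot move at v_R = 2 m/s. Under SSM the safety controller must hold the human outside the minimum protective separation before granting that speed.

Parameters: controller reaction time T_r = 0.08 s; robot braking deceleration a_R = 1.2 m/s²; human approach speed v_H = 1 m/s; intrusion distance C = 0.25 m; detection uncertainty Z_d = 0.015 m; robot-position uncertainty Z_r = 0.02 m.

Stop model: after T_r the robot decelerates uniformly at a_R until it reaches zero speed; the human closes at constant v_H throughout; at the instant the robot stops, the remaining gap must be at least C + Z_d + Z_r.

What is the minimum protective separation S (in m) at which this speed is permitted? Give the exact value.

braking lasts T_s = 2/(6/5) = 1.6667 s
robot in T_r: 2.0000·0.0800 = 0.1600 m
robot covers 2.0000·1.6667 − ½·1.2000·1.6667² = 1.6667 m while stopping
human over T_r+T_s: 1.0000·(0.0800+1.6667) = 1.7467 m
margins: 0.2500+0.0150+0.0200 = 0.2850 m
S_min ≈ 0.1600+1.6667+1.7467+0.2850  ⇒  S_min = 463/120 m

S_min = 463/120 m = 3.8583 m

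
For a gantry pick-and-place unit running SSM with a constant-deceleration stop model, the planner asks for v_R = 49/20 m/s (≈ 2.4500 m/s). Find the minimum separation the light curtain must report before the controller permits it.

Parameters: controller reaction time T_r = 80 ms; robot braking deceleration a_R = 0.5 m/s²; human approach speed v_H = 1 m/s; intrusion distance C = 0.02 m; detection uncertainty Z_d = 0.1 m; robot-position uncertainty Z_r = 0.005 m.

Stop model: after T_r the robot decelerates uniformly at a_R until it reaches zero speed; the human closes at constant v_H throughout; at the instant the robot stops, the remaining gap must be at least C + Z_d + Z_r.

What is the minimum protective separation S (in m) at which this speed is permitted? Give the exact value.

S_min = 22607/2000 m = 11.3035 m

stop time T_s = (49/20)/(1/2) = 4.9000 s
robot covers v_R·T_r = 2.4500·0.0800 = 0.1960 m before braking
robot covers 2.4500·4.9000 − ½·0.5000·4.9000² = 6.0025 m while stopping
human closes 1.0000·4.9800 = 4.9800 m
margins: 0.0200+0.1000+0.0050 = 0.1250 m
S_min ≈ 0.1960+6.0025+4.9800+0.1250  ⇒  S_min = 22607/2000 m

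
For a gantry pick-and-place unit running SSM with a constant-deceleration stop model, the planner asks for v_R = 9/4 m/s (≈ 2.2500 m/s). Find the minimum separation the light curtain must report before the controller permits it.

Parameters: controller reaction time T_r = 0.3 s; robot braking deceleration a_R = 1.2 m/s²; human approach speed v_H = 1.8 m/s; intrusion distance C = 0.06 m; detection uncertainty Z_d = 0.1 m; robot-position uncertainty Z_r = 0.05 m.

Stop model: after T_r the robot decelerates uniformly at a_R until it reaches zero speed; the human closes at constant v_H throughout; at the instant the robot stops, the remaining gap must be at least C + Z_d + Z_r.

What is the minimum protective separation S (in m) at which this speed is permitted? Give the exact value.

S_min = 2211/320 m = 6.9094 m

braking lasts T_s = (9/4)/(6/5) = 1.8750 s
robot covers v_R·T_r = 2.2500·0.3000 = 0.6750 m before braking
robot under decel: 2.2500²/(2·1.2000) = 2.1094 m
human over T_r+T_s: 1.8000·(0.3000+1.8750) = 3.9150 m
residual clearance needed = 0.0600+0.1000+0.0500 = 0.2100 m
S_min ≈ 0.6750+2.1094+3.9150+0.2100  ⇒  S_min = 2211/320 m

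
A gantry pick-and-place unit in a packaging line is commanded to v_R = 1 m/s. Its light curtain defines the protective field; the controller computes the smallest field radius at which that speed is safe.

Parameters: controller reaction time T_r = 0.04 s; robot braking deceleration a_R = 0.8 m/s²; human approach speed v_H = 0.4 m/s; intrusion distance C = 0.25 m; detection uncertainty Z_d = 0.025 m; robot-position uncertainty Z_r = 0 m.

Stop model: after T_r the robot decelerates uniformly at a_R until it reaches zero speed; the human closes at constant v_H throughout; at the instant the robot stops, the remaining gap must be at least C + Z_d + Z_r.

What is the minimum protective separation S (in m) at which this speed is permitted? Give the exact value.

stop time T_s = 1/(4/5) = 1.2500 s
robot in T_r: 1.0000·0.0400 = 0.0400 m
braking distance = 1.0000²/(2·0.8000) = 0.6250 m
human over T_r+T_s: 0.4000·(0.0400+1.2500) = 0.5160 m
margins: 0.2500+0.0250+0.0000 = 0.2750 m
S_min ≈ 0.0400+0.6250+0.5160+0.2750  ⇒  S_min = 182/125 m

S_min = 182/125 m = 1.4560 m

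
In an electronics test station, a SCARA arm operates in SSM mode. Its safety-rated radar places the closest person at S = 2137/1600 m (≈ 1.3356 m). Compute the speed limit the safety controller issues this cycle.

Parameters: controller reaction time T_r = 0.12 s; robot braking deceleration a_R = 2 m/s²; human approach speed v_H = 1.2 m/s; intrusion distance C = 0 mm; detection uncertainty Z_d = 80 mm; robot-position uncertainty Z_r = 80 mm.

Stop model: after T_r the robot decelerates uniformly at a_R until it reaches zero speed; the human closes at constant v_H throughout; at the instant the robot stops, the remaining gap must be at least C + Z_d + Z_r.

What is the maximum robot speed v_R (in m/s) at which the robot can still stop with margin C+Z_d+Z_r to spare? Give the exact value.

v_R_max = 21/20 m/s = 1.0500 m/s

collect terms ⇒ (1/4)·v_R² + (18/25)·v_R + (-8253/8000) = 0
  disc = (18/25)² − 4·(1/4)·(-8253/8000) = 62001/40000 ; √disc = 249/200
  v_R = (−(18/25) + 249/200) / (2·(1/4)) = 21/20 m/s
check:
T_s = v_R/a_R = (21/20)/2 = 0.5250 s
robot in T_r: 1.0500·0.1200 = 0.1260 m
braking distance = 1.0500²/(2·2.0000) = 0.2756 m
person approaches 1.2000·(0.1200+0.5250) = 0.7740 m
margins: 0.0000+0.0800+0.0800 = 0.1600 m
sum ≈ 0.1260+0.2756+0.7740+0.1600 ≈ 1.3356 m = S ✓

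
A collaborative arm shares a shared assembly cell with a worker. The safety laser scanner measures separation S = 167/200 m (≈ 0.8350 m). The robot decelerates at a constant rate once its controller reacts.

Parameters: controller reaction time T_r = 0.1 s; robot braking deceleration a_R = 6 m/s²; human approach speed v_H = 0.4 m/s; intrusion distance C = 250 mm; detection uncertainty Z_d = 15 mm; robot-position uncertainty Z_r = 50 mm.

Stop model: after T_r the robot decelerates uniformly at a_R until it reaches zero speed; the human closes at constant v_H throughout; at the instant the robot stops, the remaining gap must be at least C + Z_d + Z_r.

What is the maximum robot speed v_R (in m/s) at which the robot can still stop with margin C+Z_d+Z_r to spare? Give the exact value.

at the boundary: (1/12)·v² + (1/6)·v + (-12/25) = 0
  disc = (1/6)² − 4·(1/12)·(-12/25) = 169/900 ; √disc = 13/30
  v_R = (−(1/6) + 13/30) / (2·(1/12)) = 8/5 m/s
check:
stop time T_s = (8/5)/6 = 0.2667 s
robot covers v_R·T_r = 1.6000·0.1000 = 0.1600 m before braking
braking distance = 1.6000²/(2·6.0000) = 0.2133 m
human over T_r+T_s: 0.4000·(0.1000+0.2667) = 0.1467 m
margins: 0.2500+0.0150+0.0500 = 0.3150 m
sum ≈ 0.1600+0.2133+0.1467+0.3150 ≈ 0.8350 m = S ✓

v_R_max = 8/5 m/s = 1.6000 m/s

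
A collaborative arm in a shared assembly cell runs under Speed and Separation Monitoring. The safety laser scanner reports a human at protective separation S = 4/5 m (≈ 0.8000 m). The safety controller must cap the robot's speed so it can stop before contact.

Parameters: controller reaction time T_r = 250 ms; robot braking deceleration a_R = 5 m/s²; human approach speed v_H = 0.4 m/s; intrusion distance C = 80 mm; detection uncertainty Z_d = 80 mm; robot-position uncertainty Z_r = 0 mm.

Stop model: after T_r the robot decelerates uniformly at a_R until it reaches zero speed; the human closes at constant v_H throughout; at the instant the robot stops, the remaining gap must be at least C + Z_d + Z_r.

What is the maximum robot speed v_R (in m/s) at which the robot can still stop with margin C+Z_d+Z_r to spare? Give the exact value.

collect terms ⇒ (1/10)·v_R² + (33/100)·v_R + (-27/50) = 0
  disc = (33/100)² − 4·(1/10)·(-27/50) = 3249/10000 ; √disc = 57/100
  v_R = (−(33/100) + 57/100) / (2·(1/10)) = 6/5 m/s
check:
stop time T_s = (6/5)/5 = 0.2400 s
robot in T_r: 1.2000·0.2500 = 0.3000 m
robot covers 1.2000·0.2400 − ½·5.0000·0.2400² = 0.1440 m while stopping
person approaches 0.4000·(0.2500+0.2400) = 0.1960 m
residual clearance needed = 0.0800+0.0800+0.0000 = 0.1600 m
sum ≈ 0.3000+0.1440+0.1960+0.1600 ≈ 0.8000 m = S ✓

v_R_max = 6/5 m/s = 1.2000 m/s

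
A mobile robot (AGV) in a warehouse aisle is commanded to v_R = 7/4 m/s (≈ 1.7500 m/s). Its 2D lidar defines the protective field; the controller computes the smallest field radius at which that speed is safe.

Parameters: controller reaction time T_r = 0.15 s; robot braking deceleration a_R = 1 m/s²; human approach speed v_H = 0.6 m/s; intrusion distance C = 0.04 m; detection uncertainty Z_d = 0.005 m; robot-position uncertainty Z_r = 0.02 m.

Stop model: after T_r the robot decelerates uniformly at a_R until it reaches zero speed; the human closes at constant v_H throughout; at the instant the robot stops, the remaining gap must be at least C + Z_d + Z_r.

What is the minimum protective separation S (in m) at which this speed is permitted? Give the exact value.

T_s = v_R/a_R = (7/4)/1 = 1.7500 s
robot covers v_R·T_r = 1.7500·0.1500 = 0.2625 m before braking
robot covers 1.7500·1.7500 − ½·1.0000·1.7500² = 1.5312 m while stopping
person approaches 0.6000·(0.1500+1.7500) = 1.1400 m
residual clearance needed = 0.0400+0.0050+0.0200 = 0.0650 m
S_min ≈ 0.2625+1.5312+1.1400+0.0650  ⇒  S_min = 2399/800 m

S_min = 2399/800 m = 2.9987 m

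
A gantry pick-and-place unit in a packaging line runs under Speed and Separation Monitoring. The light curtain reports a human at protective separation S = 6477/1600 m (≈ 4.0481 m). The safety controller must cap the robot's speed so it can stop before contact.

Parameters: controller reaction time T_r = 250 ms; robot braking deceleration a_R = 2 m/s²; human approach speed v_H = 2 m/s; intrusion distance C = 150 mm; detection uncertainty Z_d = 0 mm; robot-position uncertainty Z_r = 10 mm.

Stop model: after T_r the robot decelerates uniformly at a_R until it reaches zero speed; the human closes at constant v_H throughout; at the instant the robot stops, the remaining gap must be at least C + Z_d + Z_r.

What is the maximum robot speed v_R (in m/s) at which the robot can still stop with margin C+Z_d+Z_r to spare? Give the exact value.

at the boundary: (1/4)·v² + (5/4)·v + (-5421/1600) = 0
  disc = (5/4)² − 4·(1/4)·(-5421/1600) = 7921/1600 ; √disc = 89/40
  v_R = (−(5/4) + 89/40) / (2·(1/4)) = 39/20 m/s
check:
braking lasts T_s = (39/20)/2 = 0.9750 s
reaction-phase robot travel = 1.9500·0.2500 = 0.4875 m
braking distance = 1.9500²/(2·2.0000) = 0.9506 m
human over T_r+T_s: 2.0000·(0.2500+0.9750) = 2.4500 m
C+Z_d+Z_r = 0.1500+0.0000+0.0100 = 0.1600 m
sum ≈ 0.4875+0.9506+2.4500+0.1600 ≈ 4.0481 m = S ✓

v_R_max = 39/20 m/s = 1.9500 m/s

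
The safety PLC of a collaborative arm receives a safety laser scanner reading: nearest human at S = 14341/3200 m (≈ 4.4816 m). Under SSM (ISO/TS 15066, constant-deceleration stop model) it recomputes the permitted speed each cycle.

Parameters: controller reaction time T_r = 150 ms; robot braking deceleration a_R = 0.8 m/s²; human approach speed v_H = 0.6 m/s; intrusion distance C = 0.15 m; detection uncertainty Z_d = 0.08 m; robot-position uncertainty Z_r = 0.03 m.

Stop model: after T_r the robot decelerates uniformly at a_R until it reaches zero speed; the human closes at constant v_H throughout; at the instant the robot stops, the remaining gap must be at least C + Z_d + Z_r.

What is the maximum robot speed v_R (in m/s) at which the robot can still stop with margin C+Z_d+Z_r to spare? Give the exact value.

at the boundary: (5/8)·v² + (9/10)·v + (-13221/3200) = 0
  disc = (9/10)² − 4·(5/8)·(-13221/3200) = 71289/6400 ; √disc = 267/80
  v_R = (−(9/10) + 267/80) / (2·(5/8)) = 39/20 m/s
check:
braking lasts T_s = (39/20)/(4/5) = 2.4375 s
robot covers v_R·T_r = 1.9500·0.1500 = 0.2925 m before braking
robot under decel: 1.9500²/(2·0.8000) = 2.3766 m
human closes 0.6000·2.5875 = 1.5525 m
margins: 0.1500+0.0800+0.0300 = 0.2600 m
sum ≈ 0.2925+2.3766+1.5525+0.2600 ≈ 4.4816 m = S ✓

v_R_max = 39/20 m/s = 1.9500 m/s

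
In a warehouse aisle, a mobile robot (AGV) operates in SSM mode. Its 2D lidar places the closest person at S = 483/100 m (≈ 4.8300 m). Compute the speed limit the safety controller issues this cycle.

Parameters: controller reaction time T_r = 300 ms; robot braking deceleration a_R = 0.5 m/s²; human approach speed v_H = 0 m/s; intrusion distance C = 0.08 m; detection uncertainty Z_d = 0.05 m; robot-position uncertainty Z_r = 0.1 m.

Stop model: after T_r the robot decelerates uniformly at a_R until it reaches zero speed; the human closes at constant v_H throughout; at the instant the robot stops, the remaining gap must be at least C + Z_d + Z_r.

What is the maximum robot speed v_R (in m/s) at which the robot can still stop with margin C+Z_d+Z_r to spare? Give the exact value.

quadratic (1)·v² + (3/10)·v + (-23/5) = 0
  disc = (3/10)² − 4·(1)·(-23/5) = 1849/100 ; √disc = 43/10
  v_R = (−(3/10) + 43/10) / (2·(1)) = 2 m/s
check:
T_s = v_R/a_R = 2/(1/2) = 4.0000 s
robot in T_r: 2.0000·0.3000 = 0.6000 m
robot covers 2.0000·4.0000 − ½·0.5000·4.0000² = 4.0000 m while stopping
human over T_r+T_s: 0.0000·(0.3000+4.0000) = 0.0000 m
margins: 0.0800+0.0500+0.1000 = 0.2300 m
sum ≈ 0.6000+4.0000+0.0000+0.2300 ≈ 4.8300 m = S ✓

v_R_max = 2 m/s = 2.0000 m/s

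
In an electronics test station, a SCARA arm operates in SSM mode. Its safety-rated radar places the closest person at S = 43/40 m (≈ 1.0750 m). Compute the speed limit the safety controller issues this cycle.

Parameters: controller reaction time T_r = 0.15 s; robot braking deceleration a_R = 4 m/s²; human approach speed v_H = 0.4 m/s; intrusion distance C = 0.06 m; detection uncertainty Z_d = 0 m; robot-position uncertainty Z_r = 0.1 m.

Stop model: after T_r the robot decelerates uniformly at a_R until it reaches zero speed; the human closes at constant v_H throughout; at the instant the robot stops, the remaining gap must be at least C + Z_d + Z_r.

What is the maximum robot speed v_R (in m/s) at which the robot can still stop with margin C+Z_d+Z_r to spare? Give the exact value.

collect terms ⇒ (1/8)·v_R² + (1/4)·v_R + (-171/200) = 0
  disc = (1/4)² − 4·(1/8)·(-171/200) = 49/100 ; √disc = 7/10
  v_R = (−(1/4) + 7/10) / (2·(1/8)) = 9/5 m/s
check:
T_s = v_R/a_R = (9/5)/4 = 0.4500 s
robot in T_r: 1.8000·0.1500 = 0.2700 m
robot under decel: 1.8000²/(2·4.0000) = 0.4050 m
human over T_r+T_s: 0.4000·(0.1500+0.4500) = 0.2400 m
margins: 0.0600+0.0000+0.1000 = 0.1600 m
sum ≈ 0.2700+0.4050+0.2400+0.1600 ≈ 1.0750 m = S ✓

v_R_max = 9/5 m/s = 1.8000 m/s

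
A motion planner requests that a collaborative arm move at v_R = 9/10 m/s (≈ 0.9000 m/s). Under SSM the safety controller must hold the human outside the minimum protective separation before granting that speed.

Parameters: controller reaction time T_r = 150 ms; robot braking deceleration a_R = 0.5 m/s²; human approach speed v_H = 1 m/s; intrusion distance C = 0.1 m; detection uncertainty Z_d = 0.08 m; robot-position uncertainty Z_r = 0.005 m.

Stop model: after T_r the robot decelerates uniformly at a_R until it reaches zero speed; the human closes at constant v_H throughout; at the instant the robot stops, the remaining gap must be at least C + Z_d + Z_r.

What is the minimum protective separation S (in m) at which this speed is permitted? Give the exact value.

S_min = 77/25 m = 3.0800 m

braking lasts T_s = (9/10)/(1/2) = 1.8000 s
robot in T_r: 0.9000·0.1500 = 0.1350 m
robot under decel: 0.9000²/(2·0.5000) = 0.8100 m
human closes 1.0000·1.9500 = 1.9500 m
margins: 0.1000+0.0800+0.0050 = 0.1850 m
S_min ≈ 0.1350+0.8100+1.9500+0.1850  ⇒  S_min = 77/25 m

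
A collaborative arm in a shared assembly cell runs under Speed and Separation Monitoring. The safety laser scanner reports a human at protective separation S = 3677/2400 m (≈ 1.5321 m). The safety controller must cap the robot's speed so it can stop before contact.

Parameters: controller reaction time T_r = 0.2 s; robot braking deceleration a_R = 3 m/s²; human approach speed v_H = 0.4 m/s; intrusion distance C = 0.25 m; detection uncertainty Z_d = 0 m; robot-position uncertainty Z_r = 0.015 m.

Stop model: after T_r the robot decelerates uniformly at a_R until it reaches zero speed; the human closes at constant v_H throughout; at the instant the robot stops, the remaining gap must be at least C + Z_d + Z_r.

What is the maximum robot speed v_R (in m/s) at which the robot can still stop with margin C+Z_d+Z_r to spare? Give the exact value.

v_R_max = 37/20 m/s = 1.8500 m/s

at the boundary: (1/6)·v² + (1/3)·v + (-2849/2400) = 0
  disc = (1/3)² − 4·(1/6)·(-2849/2400) = 361/400 ; √disc = 19/20
  v_R = (−(1/3) + 19/20) / (2·(1/6)) = 37/20 m/s
check:
stop time T_s = (37/20)/3 = 0.6167 s
reaction-phase robot travel = 1.8500·0.2000 = 0.3700 m
robot under decel: 1.8500²/(2·3.0000) = 0.5704 m
human over T_r+T_s: 0.4000·(0.2000+0.6167) = 0.3267 m
residual clearance needed = 0.2500+0.0000+0.0150 = 0.2650 m
sum ≈ 0.3700+0.5704+0.3267+0.2650 ≈ 1.5321 m = S ✓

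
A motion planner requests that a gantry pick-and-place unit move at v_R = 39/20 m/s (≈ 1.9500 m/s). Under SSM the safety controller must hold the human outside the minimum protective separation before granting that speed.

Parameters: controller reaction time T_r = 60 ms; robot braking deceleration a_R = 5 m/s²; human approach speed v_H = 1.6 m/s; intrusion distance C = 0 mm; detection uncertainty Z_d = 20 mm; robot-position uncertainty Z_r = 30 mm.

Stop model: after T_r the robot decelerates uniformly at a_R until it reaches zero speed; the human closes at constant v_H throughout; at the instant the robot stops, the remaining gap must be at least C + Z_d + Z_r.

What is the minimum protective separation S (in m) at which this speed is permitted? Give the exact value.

T_s = v_R/a_R = (39/20)/5 = 0.3900 s
reaction-phase robot travel = 1.9500·0.0600 = 0.1170 m
robot under decel: 1.9500²/(2·5.0000) = 0.3802 m
human closes 1.6000·0.4500 = 0.7200 m
C+Z_d+Z_r = 0.0000+0.0200+0.0300 = 0.0500 m
S_min ≈ 0.1170+0.3802+0.7200+0.0500  ⇒  S_min = 5069/4000 m

S_min = 5069/4000 m = 1.2672 m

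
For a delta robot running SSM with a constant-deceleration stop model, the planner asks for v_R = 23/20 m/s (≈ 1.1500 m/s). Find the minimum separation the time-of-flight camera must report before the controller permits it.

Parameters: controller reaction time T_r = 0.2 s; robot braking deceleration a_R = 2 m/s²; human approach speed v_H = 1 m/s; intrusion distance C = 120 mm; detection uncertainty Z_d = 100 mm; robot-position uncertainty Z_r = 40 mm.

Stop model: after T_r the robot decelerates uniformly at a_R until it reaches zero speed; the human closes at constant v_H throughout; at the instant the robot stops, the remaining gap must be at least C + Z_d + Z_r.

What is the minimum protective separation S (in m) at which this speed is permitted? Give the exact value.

S_min = 2553/1600 m = 1.5956 m

braking lasts T_s = (23/20)/2 = 0.5750 s
robot in T_r: 1.1500·0.2000 = 0.2300 m
robot covers 1.1500·0.5750 − ½·2.0000·0.5750² = 0.3306 m while stopping
human closes 1.0000·0.7750 = 0.7750 m
margins: 0.1200+0.1000+0.0400 = 0.2600 m
S_min ≈ 0.2300+0.3306+0.7750+0.2600  ⇒  S_min = 2553/1600 m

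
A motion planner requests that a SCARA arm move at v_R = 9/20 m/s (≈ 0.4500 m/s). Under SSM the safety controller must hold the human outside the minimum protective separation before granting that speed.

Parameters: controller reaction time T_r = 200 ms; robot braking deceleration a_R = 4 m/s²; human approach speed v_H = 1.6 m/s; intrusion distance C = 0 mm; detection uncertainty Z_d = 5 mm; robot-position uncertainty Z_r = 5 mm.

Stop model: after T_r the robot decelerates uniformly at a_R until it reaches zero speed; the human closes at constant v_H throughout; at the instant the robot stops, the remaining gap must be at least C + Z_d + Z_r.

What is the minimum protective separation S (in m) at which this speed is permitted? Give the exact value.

S_min = 2001/3200 m = 0.6253 m

braking lasts T_s = (9/20)/4 = 0.1125 s
reaction-phase robot travel = 0.4500·0.2000 = 0.0900 m
braking distance = 0.4500²/(2·4.0000) = 0.0253 m
human closes 1.6000·0.3125 = 0.5000 m
residual clearance needed = 0.0000+0.0050+0.0050 = 0.0100 m
S_min ≈ 0.0900+0.0253+0.5000+0.0100  ⇒  S_min = 2001/3200 m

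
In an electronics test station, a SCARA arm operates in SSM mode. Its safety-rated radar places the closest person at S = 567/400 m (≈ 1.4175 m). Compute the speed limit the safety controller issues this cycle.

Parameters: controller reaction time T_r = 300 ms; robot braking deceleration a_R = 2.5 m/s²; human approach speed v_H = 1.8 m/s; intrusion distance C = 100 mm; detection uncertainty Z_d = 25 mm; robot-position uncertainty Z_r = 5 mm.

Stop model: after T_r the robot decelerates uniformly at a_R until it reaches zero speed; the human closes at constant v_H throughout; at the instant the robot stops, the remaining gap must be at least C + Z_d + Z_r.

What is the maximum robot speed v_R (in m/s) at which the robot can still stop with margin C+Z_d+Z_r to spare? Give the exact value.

v_R_max = 13/20 m/s = 0.6500 m/s

quadratic (1/5)·v² + (51/50)·v + (-299/400) = 0
  disc = (51/50)² − 4·(1/5)·(-299/400) = 1024/625 ; √disc = 32/25
  v_R = (−(51/50) + 32/25) / (2·(1/5)) = 13/20 m/s
check:
stop time T_s = (13/20)/(5/2) = 0.2600 s
robot in T_r: 0.6500·0.3000 = 0.1950 m
braking distance = 0.6500²/(2·2.5000) = 0.0845 m
human closes 1.8000·0.5600 = 1.0080 m
residual clearance needed = 0.1000+0.0250+0.0050 = 0.1300 m
sum ≈ 0.1950+0.0845+1.0080+0.1300 ≈ 1.4175 m = S ✓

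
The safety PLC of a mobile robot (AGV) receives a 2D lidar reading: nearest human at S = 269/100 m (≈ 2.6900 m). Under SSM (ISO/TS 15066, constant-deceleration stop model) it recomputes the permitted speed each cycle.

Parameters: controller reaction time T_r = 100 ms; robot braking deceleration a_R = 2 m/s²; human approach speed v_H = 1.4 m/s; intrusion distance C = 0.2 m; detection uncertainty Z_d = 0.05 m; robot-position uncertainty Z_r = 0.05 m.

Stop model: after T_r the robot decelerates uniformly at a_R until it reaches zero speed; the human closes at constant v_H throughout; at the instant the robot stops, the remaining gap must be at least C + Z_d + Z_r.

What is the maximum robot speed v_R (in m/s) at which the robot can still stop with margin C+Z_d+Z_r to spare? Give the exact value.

quadratic (1/4)·v² + (4/5)·v + (-9/4) = 0
  disc = (4/5)² − 4·(1/4)·(-9/4) = 289/100 ; √disc = 17/10
  v_R = (−(4/5) + 17/10) / (2·(1/4)) = 9/5 m/s
check:
stop time T_s = (9/5)/2 = 0.9000 s
reaction-phase robot travel = 1.8000·0.1000 = 0.1800 m
braking distance = 1.8000²/(2·2.0000) = 0.8100 m
person approaches 1.4000·(0.1000+0.9000) = 1.4000 m
C+Z_d+Z_r = 0.2000+0.0500+0.0500 = 0.3000 m
sum ≈ 0.1800+0.8100+1.4000+0.3000 ≈ 2.6900 m = S ✓

v_R_max = 9/5 m/s = 1.8000 m/s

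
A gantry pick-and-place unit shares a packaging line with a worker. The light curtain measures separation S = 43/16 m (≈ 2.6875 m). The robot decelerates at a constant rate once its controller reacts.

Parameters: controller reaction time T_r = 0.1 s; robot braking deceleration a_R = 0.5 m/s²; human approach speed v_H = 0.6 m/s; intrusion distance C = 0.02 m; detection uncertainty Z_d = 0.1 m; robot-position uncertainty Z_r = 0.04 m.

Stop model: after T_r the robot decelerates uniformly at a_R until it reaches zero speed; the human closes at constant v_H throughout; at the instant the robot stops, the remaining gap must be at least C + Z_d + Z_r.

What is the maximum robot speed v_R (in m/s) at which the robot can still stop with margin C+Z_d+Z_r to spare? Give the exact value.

v_R_max = 21/20 m/s = 1.0500 m/s

at the boundary: (1)·v² + (13/10)·v + (-987/400) = 0
  disc = (13/10)² − 4·(1)·(-987/400) = 289/25 ; √disc = 17/5
  v_R = (−(13/10) + 17/5) / (2·(1)) = 21/20 m/s
check:
braking lasts T_s = (21/20)/(1/2) = 2.1000 s
robot covers v_R·T_r = 1.0500·0.1000 = 0.1050 m before braking
robot covers 1.0500·2.1000 − ½·0.5000·2.1000² = 1.1025 m while stopping
human over T_r+T_s: 0.6000·(0.1000+2.1000) = 1.3200 m
margins: 0.0200+0.1000+0.0400 = 0.1600 m
sum ≈ 0.1050+1.1025+1.3200+0.1600 ≈ 2.6875 m = S ✓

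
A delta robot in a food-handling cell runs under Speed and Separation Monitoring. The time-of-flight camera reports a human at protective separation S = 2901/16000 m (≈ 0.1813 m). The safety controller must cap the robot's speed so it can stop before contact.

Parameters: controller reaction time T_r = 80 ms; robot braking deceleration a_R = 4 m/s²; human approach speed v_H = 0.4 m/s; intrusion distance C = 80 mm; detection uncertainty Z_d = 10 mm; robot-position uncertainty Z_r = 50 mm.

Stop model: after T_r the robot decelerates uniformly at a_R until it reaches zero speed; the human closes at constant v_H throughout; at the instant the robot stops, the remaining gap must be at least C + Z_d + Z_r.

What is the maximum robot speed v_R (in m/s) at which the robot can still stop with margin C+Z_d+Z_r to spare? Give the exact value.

quadratic (1/8)·v² + (9/50)·v + (-149/16000) = 0
  disc = (9/50)² − 4·(1/8)·(-149/16000) = 5929/160000 ; √disc = 77/400
  v_R = (−(9/50) + 77/400) / (2·(1/8)) = 1/20 m/s
check:
stop time T_s = (1/20)/4 = 0.0125 s
robot in T_r: 0.0500·0.0800 = 0.0040 m
robot under decel: 0.0500²/(2·4.0000) = 0.0003 m
person approaches 0.4000·(0.0800+0.0125) = 0.0370 m
C+Z_d+Z_r = 0.0800+0.0100+0.0500 = 0.1400 m
sum ≈ 0.0040+0.0003+0.0370+0.1400 ≈ 0.1813 m = S ✓

v_R_max = 1/20 m/s = 0.0500 m/s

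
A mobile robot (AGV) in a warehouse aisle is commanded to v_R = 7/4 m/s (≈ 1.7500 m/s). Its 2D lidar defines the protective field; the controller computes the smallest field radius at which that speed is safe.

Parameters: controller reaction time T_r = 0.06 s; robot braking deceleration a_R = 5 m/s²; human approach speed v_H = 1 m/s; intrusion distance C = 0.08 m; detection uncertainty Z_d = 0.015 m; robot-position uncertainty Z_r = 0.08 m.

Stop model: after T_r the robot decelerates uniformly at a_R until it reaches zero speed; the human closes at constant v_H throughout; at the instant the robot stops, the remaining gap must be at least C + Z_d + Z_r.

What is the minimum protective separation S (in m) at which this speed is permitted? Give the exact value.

S_min = 797/800 m = 0.9962 m

T_s = v_R/a_R = (7/4)/5 = 0.3500 s
robot in T_r: 1.7500·0.0600 = 0.1050 m
robot under decel: 1.7500²/(2·5.0000) = 0.3063 m
human closes 1.0000·0.4100 = 0.4100 m
residual clearance needed = 0.0800+0.0150+0.0800 = 0.1750 m
S_min ≈ 0.1050+0.3063+0.4100+0.1750  ⇒  S_min = 797/800 m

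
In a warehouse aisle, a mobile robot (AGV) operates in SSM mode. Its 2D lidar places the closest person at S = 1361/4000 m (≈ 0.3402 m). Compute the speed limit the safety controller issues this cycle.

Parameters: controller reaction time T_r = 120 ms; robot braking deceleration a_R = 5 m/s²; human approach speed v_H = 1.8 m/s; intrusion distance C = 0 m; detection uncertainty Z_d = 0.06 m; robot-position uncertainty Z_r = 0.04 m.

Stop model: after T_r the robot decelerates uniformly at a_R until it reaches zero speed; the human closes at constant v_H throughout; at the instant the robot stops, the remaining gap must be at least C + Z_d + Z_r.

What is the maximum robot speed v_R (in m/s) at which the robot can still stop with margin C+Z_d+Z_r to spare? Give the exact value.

v_R_max = 1/20 m/s = 0.0500 m/s

collect terms ⇒ (1/10)·v_R² + (12/25)·v_R + (-97/4000) = 0
  disc = (12/25)² − 4·(1/10)·(-97/4000) = 2401/10000 ; √disc = 49/100
  v_R = (−(12/25) + 49/100) / (2·(1/10)) = 1/20 m/s
check:
braking lasts T_s = (1/20)/5 = 0.0100 s
robot covers v_R·T_r = 0.0500·0.1200 = 0.0060 m before braking
robot covers 0.0500·0.0100 − ½·5.0000·0.0100² = 0.0003 m while stopping
human closes 1.8000·0.1300 = 0.2340 m
margins: 0.0000+0.0600+0.0400 = 0.1000 m
sum ≈ 0.0060+0.0003+0.2340+0.1000 ≈ 0.3402 m = S ✓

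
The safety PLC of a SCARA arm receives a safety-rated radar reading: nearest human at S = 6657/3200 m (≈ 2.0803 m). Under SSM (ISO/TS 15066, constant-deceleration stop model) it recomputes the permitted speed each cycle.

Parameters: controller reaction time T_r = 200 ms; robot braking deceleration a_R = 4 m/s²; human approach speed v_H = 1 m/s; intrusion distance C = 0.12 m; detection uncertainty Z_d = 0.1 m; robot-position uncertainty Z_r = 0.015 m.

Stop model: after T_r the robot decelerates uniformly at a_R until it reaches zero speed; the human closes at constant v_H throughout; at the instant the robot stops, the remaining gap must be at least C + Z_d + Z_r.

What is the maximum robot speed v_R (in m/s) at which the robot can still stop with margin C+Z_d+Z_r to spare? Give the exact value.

at the boundary: (1/8)·v² + (9/20)·v + (-1053/640) = 0
  disc = (9/20)² − 4·(1/8)·(-1053/640) = 6561/6400 ; √disc = 81/80
  v_R = (−(9/20) + 81/80) / (2·(1/8)) = 9/4 m/s
check:
T_s = v_R/a_R = (9/4)/4 = 0.5625 s
robot covers v_R·T_r = 2.2500·0.2000 = 0.4500 m before braking
braking distance = 2.2500²/(2·4.0000) = 0.6328 m
human closes 1.0000·0.7625 = 0.7625 m
residual clearance needed = 0.1200+0.1000+0.0150 = 0.2350 m
sum ≈ 0.4500+0.6328+0.7625+0.2350 ≈ 2.0803 m = S ✓

v_R_max = 9/4 m/s = 2.2500 m/s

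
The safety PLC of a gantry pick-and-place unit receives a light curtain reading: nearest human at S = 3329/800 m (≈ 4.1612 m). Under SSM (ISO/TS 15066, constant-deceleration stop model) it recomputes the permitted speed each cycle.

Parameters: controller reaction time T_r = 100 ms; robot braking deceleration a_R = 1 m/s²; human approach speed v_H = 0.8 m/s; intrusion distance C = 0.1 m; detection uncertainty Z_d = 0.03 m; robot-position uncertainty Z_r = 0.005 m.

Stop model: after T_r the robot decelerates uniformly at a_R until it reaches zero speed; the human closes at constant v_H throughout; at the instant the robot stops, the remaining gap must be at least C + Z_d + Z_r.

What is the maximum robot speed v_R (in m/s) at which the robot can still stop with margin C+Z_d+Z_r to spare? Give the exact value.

collect terms ⇒ (1/2)·v_R² + (9/10)·v_R + (-3157/800) = 0
  disc = (9/10)² − 4·(1/2)·(-3157/800) = 3481/400 ; √disc = 59/20
  v_R = (−(9/10) + 59/20) / (2·(1/2)) = 41/20 m/s
check:
braking lasts T_s = (41/20)/1 = 2.0500 s
robot covers v_R·T_r = 2.0500·0.1000 = 0.2050 m before braking
robot covers 2.0500·2.0500 − ½·1.0000·2.0500² = 2.1012 m while stopping
human closes 0.8000·2.1500 = 1.7200 m
margins: 0.1000+0.0300+0.0050 = 0.1350 m
sum ≈ 0.2050+2.1012+1.7200+0.1350 ≈ 4.1612 m = S ✓

v_R_max = 41/20 m/s = 2.0500 m/s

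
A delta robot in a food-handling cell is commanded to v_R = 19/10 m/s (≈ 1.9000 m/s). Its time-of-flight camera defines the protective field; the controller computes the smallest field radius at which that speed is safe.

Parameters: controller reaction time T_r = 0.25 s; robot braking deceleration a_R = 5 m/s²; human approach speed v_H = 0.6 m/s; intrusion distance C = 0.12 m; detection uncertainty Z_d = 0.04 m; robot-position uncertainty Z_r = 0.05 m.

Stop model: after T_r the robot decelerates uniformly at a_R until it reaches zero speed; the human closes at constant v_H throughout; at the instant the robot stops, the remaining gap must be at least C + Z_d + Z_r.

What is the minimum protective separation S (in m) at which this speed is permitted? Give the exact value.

T_s = v_R/a_R = (19/10)/5 = 0.3800 s
reaction-phase robot travel = 1.9000·0.2500 = 0.4750 m
braking distance = 1.9000²/(2·5.0000) = 0.3610 m
human over T_r+T_s: 0.6000·(0.2500+0.3800) = 0.3780 m
C+Z_d+Z_r = 0.1200+0.0400+0.0500 = 0.2100 m
S_min ≈ 0.4750+0.3610+0.3780+0.2100  ⇒  S_min = 178/125 m

S_min = 178/125 m = 1.4240 m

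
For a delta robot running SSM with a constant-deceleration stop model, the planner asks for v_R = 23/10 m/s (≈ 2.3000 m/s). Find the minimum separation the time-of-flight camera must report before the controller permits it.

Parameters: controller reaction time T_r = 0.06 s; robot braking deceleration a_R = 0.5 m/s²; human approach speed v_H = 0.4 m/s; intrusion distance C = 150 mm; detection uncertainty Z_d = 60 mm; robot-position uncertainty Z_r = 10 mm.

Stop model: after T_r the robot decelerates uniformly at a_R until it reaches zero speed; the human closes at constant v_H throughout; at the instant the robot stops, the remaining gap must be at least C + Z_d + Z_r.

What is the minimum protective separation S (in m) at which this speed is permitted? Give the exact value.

S_min = 939/125 m = 7.5120 m

stop time T_s = (23/10)/(1/2) = 4.6000 s
robot covers v_R·T_r = 2.3000·0.0600 = 0.1380 m before braking
robot covers 2.3000·4.6000 − ½·0.5000·4.6000² = 5.2900 m while stopping
human closes 0.4000·4.6600 = 1.8640 m
C+Z_d+Z_r = 0.1500+0.0600+0.0100 = 0.2200 m
S_min ≈ 0.1380+5.2900+1.8640+0.2200  ⇒  S_min = 939/125 m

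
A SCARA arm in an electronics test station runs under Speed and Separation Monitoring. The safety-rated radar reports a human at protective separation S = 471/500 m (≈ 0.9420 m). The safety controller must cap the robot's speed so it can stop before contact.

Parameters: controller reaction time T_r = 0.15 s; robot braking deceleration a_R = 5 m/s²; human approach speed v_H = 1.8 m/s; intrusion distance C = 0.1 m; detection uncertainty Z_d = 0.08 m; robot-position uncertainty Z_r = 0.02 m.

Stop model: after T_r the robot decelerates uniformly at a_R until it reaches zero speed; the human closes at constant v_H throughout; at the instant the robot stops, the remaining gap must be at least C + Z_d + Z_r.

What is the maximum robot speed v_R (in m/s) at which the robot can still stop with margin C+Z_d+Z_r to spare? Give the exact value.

v_R_max = 4/5 m/s = 0.8000 m/s

at the boundary: (1/10)·v² + (51/100)·v + (-59/125) = 0
  disc = (51/100)² − 4·(1/10)·(-59/125) = 4489/10000 ; √disc = 67/100
  v_R = (−(51/100) + 67/100) / (2·(1/10)) = 4/5 m/s
check:
stop time T_s = (4/5)/5 = 0.1600 s
robot in T_r: 0.8000·0.1500 = 0.1200 m
robot covers 0.8000·0.1600 − ½·5.0000·0.1600² = 0.0640 m while stopping
human over T_r+T_s: 1.8000·(0.1500+0.1600) = 0.5580 m
residual clearance needed = 0.1000+0.0800+0.0200 = 0.2000 m
sum ≈ 0.1200+0.0640+0.5580+0.2000 ≈ 0.9420 m = S ✓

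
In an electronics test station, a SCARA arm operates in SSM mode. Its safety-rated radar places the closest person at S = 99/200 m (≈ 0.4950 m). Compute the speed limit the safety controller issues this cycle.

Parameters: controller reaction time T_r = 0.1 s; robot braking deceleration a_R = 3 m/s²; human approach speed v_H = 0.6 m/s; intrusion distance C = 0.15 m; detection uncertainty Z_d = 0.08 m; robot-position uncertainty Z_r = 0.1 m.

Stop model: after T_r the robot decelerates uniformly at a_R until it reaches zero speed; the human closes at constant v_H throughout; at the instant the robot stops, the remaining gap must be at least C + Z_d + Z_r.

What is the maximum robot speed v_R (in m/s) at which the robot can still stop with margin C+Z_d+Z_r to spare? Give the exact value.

quadratic (1/6)·v² + (3/10)·v + (-21/200) = 0
  disc = (3/10)² − 4·(1/6)·(-21/200) = 4/25 ; √disc = 2/5
  v_R = (−(3/10) + 2/5) / (2·(1/6)) = 3/10 m/s
check:
T_s = v_R/a_R = (3/10)/3 = 0.1000 s
robot covers v_R·T_r = 0.3000·0.1000 = 0.0300 m before braking
robot under decel: 0.3000²/(2·3.0000) = 0.0150 m
human over T_r+T_s: 0.6000·(0.1000+0.1000) = 0.1200 m
C+Z_d+Z_r = 0.1500+0.0800+0.1000 = 0.3300 m
sum ≈ 0.0300+0.0150+0.1200+0.3300 ≈ 0.4950 m = S ✓

v_R_max = 3/10 m/s = 0.3000 m/s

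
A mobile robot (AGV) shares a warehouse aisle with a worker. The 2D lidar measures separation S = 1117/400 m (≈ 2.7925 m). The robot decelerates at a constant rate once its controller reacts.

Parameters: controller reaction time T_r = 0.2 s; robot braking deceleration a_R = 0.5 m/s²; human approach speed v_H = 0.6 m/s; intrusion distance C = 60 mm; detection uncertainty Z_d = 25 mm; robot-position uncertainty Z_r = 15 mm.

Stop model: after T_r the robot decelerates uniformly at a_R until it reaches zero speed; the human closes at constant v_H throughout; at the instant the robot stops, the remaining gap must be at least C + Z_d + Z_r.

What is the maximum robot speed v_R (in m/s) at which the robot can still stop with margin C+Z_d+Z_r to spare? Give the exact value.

collect terms ⇒ (1)·v_R² + (7/5)·v_R + (-1029/400) = 0
  disc = (7/5)² − 4·(1)·(-1029/400) = 49/4 ; √disc = 7/2
  v_R = (−(7/5) + 7/2) / (2·(1)) = 21/20 m/s
check:
braking lasts T_s = (21/20)/(1/2) = 2.1000 s
reaction-phase robot travel = 1.0500·0.2000 = 0.2100 m
robot covers 1.0500·2.1000 − ½·0.5000·2.1000² = 1.1025 m while stopping
person approaches 0.6000·(0.2000+2.1000) = 1.3800 m
margins: 0.0600+0.0250+0.0150 = 0.1000 m
sum ≈ 0.2100+1.1025+1.3800+0.1000 ≈ 2.7925 m = S ✓

v_R_max = 21/20 m/s = 1.0500 m/s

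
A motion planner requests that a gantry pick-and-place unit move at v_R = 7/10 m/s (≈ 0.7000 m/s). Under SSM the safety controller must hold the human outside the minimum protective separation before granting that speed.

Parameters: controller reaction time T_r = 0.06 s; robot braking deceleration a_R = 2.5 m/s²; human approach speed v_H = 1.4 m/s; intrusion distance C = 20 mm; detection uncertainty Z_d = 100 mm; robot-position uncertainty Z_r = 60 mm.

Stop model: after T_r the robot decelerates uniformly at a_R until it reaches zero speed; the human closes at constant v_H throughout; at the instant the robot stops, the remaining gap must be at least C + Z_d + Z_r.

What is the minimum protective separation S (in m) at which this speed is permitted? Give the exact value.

S_min = 199/250 m = 0.7960 m

braking lasts T_s = (7/10)/(5/2) = 0.2800 s
robot covers v_R·T_r = 0.7000·0.0600 = 0.0420 m before braking
robot under decel: 0.7000²/(2·2.5000) = 0.0980 m
person approaches 1.4000·(0.0600+0.2800) = 0.4760 m
margins: 0.0200+0.1000+0.0600 = 0.1800 m
S_min ≈ 0.0420+0.0980+0.4760+0.1800  ⇒  S_min = 199/250 m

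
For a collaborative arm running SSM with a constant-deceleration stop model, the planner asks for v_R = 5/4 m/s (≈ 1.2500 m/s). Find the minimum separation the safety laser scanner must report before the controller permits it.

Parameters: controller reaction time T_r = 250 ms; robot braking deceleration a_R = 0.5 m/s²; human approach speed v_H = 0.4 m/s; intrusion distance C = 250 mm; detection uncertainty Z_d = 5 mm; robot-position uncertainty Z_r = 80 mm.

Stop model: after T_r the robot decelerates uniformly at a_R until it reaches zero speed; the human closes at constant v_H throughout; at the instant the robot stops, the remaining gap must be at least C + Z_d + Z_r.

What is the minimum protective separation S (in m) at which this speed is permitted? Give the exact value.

braking lasts T_s = (5/4)/(1/2) = 2.5000 s
robot in T_r: 1.2500·0.2500 = 0.3125 m
braking distance = 1.2500²/(2·0.5000) = 1.5625 m
person approaches 0.4000·(0.2500+2.5000) = 1.1000 m
margins: 0.2500+0.0050+0.0800 = 0.3350 m
S_min ≈ 0.3125+1.5625+1.1000+0.3350  ⇒  S_min = 331/100 m

S_min = 331/100 m = 3.3100 m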